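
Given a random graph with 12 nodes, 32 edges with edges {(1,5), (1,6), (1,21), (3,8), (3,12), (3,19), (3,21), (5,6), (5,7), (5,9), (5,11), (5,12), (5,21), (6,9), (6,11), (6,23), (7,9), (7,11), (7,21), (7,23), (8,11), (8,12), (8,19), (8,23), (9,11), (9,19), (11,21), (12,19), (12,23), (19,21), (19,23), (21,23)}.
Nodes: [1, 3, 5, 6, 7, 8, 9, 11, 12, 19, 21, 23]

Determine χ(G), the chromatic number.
χ(G) = 4

Clique number ω(G) = 4 (lower bound: χ ≥ ω).
The clique on [3, 8, 12, 19] has size 4, forcing χ ≥ 4, and the coloring below uses 4 colors, so χ(G) = 4.
A valid 4-coloring: color 1: [9, 12, 21]; color 2: [3, 5, 23]; color 3: [1, 11, 19]; color 4: [6, 7, 8].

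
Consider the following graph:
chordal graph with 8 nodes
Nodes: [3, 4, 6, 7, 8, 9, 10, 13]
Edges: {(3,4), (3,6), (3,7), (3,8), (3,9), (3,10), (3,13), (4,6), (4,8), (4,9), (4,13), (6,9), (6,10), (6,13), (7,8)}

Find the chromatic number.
χ(G) = 4

Clique number ω(G) = 4 (lower bound: χ ≥ ω).
The clique on [3, 4, 6, 9] has size 4, forcing χ ≥ 4, and the coloring below uses 4 colors, so χ(G) = 4.
A valid 4-coloring: color 1: [3]; color 2: [4, 7, 10]; color 3: [6, 8]; color 4: [9, 13].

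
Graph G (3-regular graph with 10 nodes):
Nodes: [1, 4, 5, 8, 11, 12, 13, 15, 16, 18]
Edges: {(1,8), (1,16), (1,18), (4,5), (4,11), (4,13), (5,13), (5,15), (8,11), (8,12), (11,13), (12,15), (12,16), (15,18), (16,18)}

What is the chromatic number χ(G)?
Clique number ω(G) = 3 (lower bound: χ ≥ ω).
The clique on [1, 16, 18] has size 3, forcing χ ≥ 3, and the coloring below uses 3 colors, so χ(G) = 3.
A valid 3-coloring: color 1: [8, 13, 15, 16]; color 2: [5, 11, 12, 18]; color 3: [1, 4].

χ(G) = 3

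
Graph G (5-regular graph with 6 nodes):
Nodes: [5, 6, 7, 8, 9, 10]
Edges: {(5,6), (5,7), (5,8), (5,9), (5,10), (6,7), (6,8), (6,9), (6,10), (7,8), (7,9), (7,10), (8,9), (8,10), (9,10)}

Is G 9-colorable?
Yes, G is 9-colorable

A valid 9-coloring: color 1: [5]; color 2: [6]; color 3: [9]; color 4: [8]; color 5: [7]; color 6: [10].
(χ(G) = 6 ≤ 9.)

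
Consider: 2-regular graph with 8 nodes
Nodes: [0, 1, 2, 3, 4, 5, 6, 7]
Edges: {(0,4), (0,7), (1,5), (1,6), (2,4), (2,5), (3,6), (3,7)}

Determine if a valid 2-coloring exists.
A valid 2-coloring: color 1: [0, 1, 2, 3]; color 2: [4, 5, 6, 7].
(χ(G) = 2 ≤ 2.)

Yes, G is 2-colorable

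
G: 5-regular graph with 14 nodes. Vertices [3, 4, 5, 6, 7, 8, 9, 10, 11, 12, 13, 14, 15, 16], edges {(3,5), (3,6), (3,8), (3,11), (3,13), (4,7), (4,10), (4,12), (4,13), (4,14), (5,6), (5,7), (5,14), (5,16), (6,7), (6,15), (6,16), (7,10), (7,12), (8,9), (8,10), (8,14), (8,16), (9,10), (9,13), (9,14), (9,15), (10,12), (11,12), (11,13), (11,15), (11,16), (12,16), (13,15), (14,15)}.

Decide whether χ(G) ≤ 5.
Yes, G is 5-colorable

A valid 5-coloring: color 1: [6, 10, 13, 14]; color 2: [5, 8, 12, 15]; color 3: [7, 9, 11]; color 4: [3, 4, 16].
(χ(G) = 4 ≤ 5.)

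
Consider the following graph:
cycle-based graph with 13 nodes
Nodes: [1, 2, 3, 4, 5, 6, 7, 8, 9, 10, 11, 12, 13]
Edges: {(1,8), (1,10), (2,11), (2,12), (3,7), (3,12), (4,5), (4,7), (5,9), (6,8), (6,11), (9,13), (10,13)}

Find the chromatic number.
χ(G) = 3

Clique number ω(G) = 2 (lower bound: χ ≥ ω).
Odd cycle [13, 10, 1, 8, 6, 11, 2, 12, 3, 7, 4, 5, 9] needs 3 colors (χ ≥ 3).
The coloring below uses 3 colors, so χ(G) = 3.
A valid 3-coloring: color 1: [1, 2, 3, 5, 6, 13]; color 2: [7, 8, 9, 10, 11, 12]; color 3: [4].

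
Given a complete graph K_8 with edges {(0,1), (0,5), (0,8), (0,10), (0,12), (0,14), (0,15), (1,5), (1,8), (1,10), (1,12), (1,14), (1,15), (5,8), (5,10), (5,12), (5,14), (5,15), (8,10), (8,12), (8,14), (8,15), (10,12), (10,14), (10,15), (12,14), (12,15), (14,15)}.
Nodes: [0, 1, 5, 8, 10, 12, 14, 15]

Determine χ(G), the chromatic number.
χ(G) = 8

Clique number ω(G) = 8 (lower bound: χ ≥ ω).
The clique on [0, 1, 5, 8, 10, 12, 14, 15] has size 8, forcing χ ≥ 8, and the coloring below uses 8 colors, so χ(G) = 8.
A valid 8-coloring: color 1: [8]; color 2: [5]; color 3: [14]; color 4: [1]; color 5: [15]; color 6: [10]; color 7: [0]; color 8: [12].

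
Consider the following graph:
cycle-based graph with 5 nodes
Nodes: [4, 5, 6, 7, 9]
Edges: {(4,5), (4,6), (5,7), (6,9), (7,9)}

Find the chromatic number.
Clique number ω(G) = 2 (lower bound: χ ≥ ω).
Odd cycle [7, 5, 4, 6, 9] needs 3 colors (χ ≥ 3).
The coloring below uses 3 colors, so χ(G) = 3.
A valid 3-coloring: color 1: [6, 7]; color 2: [5, 9]; color 3: [4].

χ(G) = 3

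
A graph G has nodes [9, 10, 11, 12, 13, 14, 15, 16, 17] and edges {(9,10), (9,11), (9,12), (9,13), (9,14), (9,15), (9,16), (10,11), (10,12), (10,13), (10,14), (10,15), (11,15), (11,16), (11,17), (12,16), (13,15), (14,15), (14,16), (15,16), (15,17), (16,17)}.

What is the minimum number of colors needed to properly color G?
χ(G) = 4

Clique number ω(G) = 4 (lower bound: χ ≥ ω).
The clique on [9, 11, 15, 16] has size 4, forcing χ ≥ 4, and the coloring below uses 4 colors, so χ(G) = 4.
A valid 4-coloring: color 1: [9, 17]; color 2: [12, 15]; color 3: [10, 16]; color 4: [11, 13, 14].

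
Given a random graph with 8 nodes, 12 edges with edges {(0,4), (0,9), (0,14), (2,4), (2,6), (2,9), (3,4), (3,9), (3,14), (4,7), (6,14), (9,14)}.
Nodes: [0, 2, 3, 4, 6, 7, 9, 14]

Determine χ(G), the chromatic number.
Clique number ω(G) = 3 (lower bound: χ ≥ ω).
The clique on [0, 9, 14] has size 3, forcing χ ≥ 3, and the coloring below uses 3 colors, so χ(G) = 3.
A valid 3-coloring: color 1: [4, 6, 9]; color 2: [2, 7, 14]; color 3: [0, 3].

χ(G) = 3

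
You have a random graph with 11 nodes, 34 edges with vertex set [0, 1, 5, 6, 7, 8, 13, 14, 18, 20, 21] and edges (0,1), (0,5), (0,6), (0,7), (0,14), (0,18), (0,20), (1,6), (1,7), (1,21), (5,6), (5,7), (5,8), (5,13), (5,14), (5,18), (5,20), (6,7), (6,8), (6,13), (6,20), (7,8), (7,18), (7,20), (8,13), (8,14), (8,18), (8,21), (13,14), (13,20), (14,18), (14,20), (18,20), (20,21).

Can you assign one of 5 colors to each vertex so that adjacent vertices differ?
Yes, G is 5-colorable

A valid 5-coloring: color 1: [1, 5]; color 2: [8, 20]; color 3: [7, 14, 21]; color 4: [0, 13]; color 5: [6, 18].
(χ(G) = 5 ≤ 5.)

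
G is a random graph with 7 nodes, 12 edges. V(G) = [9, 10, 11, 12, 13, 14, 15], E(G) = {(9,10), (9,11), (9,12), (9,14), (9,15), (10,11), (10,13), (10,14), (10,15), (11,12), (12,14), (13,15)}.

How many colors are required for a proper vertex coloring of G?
Clique number ω(G) = 3 (lower bound: χ ≥ ω).
The clique on [9, 10, 11] has size 3, forcing χ ≥ 3, and the coloring below uses 3 colors, so χ(G) = 3.
A valid 3-coloring: color 1: [9, 13]; color 2: [10, 12]; color 3: [11, 14, 15].

χ(G) = 3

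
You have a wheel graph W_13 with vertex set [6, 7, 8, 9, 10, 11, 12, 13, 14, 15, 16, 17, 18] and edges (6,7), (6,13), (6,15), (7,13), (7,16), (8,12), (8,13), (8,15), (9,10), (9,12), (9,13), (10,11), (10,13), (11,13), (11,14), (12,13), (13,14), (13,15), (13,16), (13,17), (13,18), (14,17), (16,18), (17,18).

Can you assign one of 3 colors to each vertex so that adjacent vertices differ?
Yes, G is 3-colorable

A valid 3-coloring: color 1: [13]; color 2: [7, 10, 12, 14, 15, 18]; color 3: [6, 8, 9, 11, 16, 17].
(χ(G) = 3 ≤ 3.)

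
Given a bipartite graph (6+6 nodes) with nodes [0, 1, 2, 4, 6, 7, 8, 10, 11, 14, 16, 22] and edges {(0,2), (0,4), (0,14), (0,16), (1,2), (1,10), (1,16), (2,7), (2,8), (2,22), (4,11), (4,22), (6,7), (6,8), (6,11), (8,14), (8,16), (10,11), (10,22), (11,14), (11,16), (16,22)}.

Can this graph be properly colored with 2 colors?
Yes, G is 2-colorable

A valid 2-coloring: color 1: [2, 4, 6, 10, 14, 16]; color 2: [0, 1, 7, 8, 11, 22].
(χ(G) = 2 ≤ 2.)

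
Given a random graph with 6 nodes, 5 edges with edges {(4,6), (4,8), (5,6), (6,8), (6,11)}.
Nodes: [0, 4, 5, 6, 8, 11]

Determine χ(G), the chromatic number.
χ(G) = 3

Clique number ω(G) = 3 (lower bound: χ ≥ ω).
The clique on [4, 6, 8] has size 3, forcing χ ≥ 3, and the coloring below uses 3 colors, so χ(G) = 3.
A valid 3-coloring: color 1: [0, 6]; color 2: [4, 5, 11]; color 3: [8].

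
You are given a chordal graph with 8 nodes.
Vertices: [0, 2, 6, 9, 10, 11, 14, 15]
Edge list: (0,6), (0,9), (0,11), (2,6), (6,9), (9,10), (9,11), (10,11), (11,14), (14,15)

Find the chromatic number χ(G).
χ(G) = 3

Clique number ω(G) = 3 (lower bound: χ ≥ ω).
The clique on [0, 9, 11] has size 3, forcing χ ≥ 3, and the coloring below uses 3 colors, so χ(G) = 3.
A valid 3-coloring: color 1: [6, 11, 15]; color 2: [2, 9, 14]; color 3: [0, 10].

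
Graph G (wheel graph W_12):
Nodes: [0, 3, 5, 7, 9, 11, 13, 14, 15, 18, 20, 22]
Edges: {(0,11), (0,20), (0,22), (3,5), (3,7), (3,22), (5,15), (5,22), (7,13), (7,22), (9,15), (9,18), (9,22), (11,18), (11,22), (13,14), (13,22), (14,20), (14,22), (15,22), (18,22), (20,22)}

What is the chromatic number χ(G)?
χ(G) = 4

Clique number ω(G) = 3 (lower bound: χ ≥ ω).
Odd cycle [14, 20, 0, 11, 18, 9, 15, 5, 3, 7, 13] needs 3 colors (χ ≥ 3).
Vertex 22 is adjacent to every vertex of [0, 3, 5, 7, 9, 11, 13, 14, 15, 18, 20], which already need 3 colors among themselves, so 22 needs a new color (χ ≥ 4).
The coloring below uses 4 colors, so χ(G) = 4.
A valid 4-coloring: color 1: [22]; color 2: [0, 7, 14, 15, 18]; color 3: [5, 9, 11, 13, 20]; color 4: [3].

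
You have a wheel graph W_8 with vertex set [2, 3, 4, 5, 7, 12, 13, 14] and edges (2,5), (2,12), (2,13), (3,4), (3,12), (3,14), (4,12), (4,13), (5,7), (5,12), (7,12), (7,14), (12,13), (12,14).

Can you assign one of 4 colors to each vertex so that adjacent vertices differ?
Yes, G is 4-colorable

A valid 4-coloring: color 1: [12]; color 2: [3, 7, 13]; color 3: [2, 4, 14]; color 4: [5].
(χ(G) = 4 ≤ 4.)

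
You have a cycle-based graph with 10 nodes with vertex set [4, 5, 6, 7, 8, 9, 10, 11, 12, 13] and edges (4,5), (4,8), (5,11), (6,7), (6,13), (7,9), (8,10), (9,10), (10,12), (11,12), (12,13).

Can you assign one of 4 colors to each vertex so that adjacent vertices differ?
Yes, G is 4-colorable

A valid 4-coloring: color 1: [4, 7, 10, 11, 13]; color 2: [5, 6, 8, 9, 12].
(χ(G) = 2 ≤ 4.)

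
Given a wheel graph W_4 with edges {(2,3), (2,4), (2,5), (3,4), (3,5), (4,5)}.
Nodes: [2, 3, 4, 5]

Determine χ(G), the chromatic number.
χ(G) = 4

Clique number ω(G) = 4 (lower bound: χ ≥ ω).
The clique on [2, 3, 4, 5] has size 4, forcing χ ≥ 4, and the coloring below uses 4 colors, so χ(G) = 4.
A valid 4-coloring: color 1: [3]; color 2: [2]; color 3: [5]; color 4: [4].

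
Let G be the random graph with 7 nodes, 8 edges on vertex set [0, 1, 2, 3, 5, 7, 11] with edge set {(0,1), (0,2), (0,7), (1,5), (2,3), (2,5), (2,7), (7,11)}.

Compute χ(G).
χ(G) = 3

Clique number ω(G) = 3 (lower bound: χ ≥ ω).
The clique on [0, 2, 7] has size 3, forcing χ ≥ 3, and the coloring below uses 3 colors, so χ(G) = 3.
A valid 3-coloring: color 1: [1, 2, 11]; color 2: [3, 5, 7]; color 3: [0].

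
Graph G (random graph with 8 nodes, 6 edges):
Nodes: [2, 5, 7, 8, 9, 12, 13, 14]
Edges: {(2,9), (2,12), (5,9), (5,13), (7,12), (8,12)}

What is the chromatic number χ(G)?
Clique number ω(G) = 2 (lower bound: χ ≥ ω).
The graph is bipartite (no odd cycle), so 2 colors suffice: χ(G) = 2.
A valid 2-coloring: color 1: [9, 12, 13, 14]; color 2: [2, 5, 7, 8].

χ(G) = 2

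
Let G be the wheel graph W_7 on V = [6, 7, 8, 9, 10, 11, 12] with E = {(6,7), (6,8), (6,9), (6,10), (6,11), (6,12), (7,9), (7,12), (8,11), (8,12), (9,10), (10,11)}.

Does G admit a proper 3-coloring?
Yes, G is 3-colorable

A valid 3-coloring: color 1: [6]; color 2: [7, 8, 10]; color 3: [9, 11, 12].
(χ(G) = 3 ≤ 3.)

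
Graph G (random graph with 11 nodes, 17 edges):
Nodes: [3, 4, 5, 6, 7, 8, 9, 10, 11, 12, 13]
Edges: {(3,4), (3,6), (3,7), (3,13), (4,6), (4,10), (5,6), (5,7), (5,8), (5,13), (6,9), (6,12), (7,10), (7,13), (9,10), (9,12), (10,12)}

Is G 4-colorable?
Yes, G is 4-colorable

A valid 4-coloring: color 1: [6, 7, 8, 11]; color 2: [3, 5, 10]; color 3: [4, 12, 13]; color 4: [9].
(χ(G) = 3 ≤ 4.)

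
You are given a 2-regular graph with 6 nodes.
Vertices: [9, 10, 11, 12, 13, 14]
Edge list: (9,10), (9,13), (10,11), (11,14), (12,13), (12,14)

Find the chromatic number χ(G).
Clique number ω(G) = 2 (lower bound: χ ≥ ω).
The graph is bipartite (no odd cycle), so 2 colors suffice: χ(G) = 2.
A valid 2-coloring: color 1: [9, 11, 12]; color 2: [10, 13, 14].

χ(G) = 2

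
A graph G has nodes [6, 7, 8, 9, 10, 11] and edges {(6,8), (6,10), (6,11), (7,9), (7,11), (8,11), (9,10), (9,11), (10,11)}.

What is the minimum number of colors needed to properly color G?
Clique number ω(G) = 3 (lower bound: χ ≥ ω).
The clique on [9, 10, 11] has size 3, forcing χ ≥ 3, and the coloring below uses 3 colors, so χ(G) = 3.
A valid 3-coloring: color 1: [11]; color 2: [6, 9]; color 3: [7, 8, 10].

χ(G) = 3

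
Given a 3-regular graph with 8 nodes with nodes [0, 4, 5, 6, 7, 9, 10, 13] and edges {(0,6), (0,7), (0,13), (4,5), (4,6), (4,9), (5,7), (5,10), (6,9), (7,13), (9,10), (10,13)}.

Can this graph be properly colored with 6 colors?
A valid 6-coloring: color 1: [0, 4, 10]; color 2: [5, 9, 13]; color 3: [6, 7].
(χ(G) = 3 ≤ 6.)

Yes, G is 6-colorable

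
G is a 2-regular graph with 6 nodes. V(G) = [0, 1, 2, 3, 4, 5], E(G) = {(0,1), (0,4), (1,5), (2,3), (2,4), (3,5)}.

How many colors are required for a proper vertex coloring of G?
Clique number ω(G) = 2 (lower bound: χ ≥ ω).
The graph is bipartite (no odd cycle), so 2 colors suffice: χ(G) = 2.
A valid 2-coloring: color 1: [1, 3, 4]; color 2: [0, 2, 5].

χ(G) = 2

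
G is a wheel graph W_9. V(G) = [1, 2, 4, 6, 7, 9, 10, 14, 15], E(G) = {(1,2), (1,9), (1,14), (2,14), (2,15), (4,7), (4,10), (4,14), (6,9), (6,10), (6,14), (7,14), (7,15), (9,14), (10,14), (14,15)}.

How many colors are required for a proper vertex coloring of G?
χ(G) = 3

Clique number ω(G) = 3 (lower bound: χ ≥ ω).
The clique on [1, 9, 14] has size 3, forcing χ ≥ 3, and the coloring below uses 3 colors, so χ(G) = 3.
A valid 3-coloring: color 1: [14]; color 2: [2, 7, 9, 10]; color 3: [1, 4, 6, 15].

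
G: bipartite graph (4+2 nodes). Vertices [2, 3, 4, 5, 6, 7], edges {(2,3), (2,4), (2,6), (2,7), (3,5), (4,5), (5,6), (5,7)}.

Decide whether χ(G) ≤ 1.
No, G is not 1-colorable

Edge (2,3) forces its endpoints to differ, so 1 color is not enough.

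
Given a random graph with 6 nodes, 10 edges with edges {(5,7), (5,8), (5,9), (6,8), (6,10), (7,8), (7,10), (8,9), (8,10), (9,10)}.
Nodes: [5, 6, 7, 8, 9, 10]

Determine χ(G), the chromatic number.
χ(G) = 3

Clique number ω(G) = 3 (lower bound: χ ≥ ω).
The clique on [8, 9, 10] has size 3, forcing χ ≥ 3, and the coloring below uses 3 colors, so χ(G) = 3.
A valid 3-coloring: color 1: [8]; color 2: [5, 10]; color 3: [6, 7, 9].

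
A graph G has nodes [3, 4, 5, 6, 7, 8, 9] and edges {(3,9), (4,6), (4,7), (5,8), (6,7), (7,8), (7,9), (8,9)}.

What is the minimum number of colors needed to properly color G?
χ(G) = 3

Clique number ω(G) = 3 (lower bound: χ ≥ ω).
The clique on [7, 8, 9] has size 3, forcing χ ≥ 3, and the coloring below uses 3 colors, so χ(G) = 3.
A valid 3-coloring: color 1: [3, 5, 7]; color 2: [6, 9]; color 3: [4, 8].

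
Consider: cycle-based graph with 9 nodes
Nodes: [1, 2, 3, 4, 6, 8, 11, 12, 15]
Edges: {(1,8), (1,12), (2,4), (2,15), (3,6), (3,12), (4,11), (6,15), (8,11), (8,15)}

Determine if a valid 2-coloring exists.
Odd cycle [4, 11, 8, 15, 2] needs 3 colors (χ ≥ 3).
Hence χ(G) ≥ 3 > 2, so no proper 2-coloring exists.

No, G is not 2-colorable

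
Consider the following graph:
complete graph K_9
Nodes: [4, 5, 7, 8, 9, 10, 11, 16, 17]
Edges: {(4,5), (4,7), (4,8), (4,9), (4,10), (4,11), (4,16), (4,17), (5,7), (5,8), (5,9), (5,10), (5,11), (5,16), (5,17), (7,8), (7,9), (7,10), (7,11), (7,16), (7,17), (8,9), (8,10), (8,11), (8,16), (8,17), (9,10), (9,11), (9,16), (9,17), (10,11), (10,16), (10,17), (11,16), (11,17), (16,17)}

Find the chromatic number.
Clique number ω(G) = 9 (lower bound: χ ≥ ω).
The clique on [4, 5, 7, 8, 9, 10, 11, 16, 17] has size 9, forcing χ ≥ 9, and the coloring below uses 9 colors, so χ(G) = 9.
A valid 9-coloring: color 1: [10]; color 2: [5]; color 3: [16]; color 4: [11]; color 5: [17]; color 6: [4]; color 7: [9]; color 8: [8]; color 9: [7].

χ(G) = 9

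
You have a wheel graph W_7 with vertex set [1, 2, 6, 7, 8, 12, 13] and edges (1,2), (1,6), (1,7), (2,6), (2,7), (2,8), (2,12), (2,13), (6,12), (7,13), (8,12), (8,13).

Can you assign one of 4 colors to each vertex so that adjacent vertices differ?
A valid 4-coloring: color 1: [2]; color 2: [6, 7, 8]; color 3: [1, 12, 13].
(χ(G) = 3 ≤ 4.)

Yes, G is 4-colorable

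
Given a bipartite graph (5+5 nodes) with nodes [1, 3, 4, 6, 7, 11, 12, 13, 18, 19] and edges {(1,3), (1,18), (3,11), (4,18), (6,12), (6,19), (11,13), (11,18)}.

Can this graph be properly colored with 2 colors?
Yes, G is 2-colorable

A valid 2-coloring: color 1: [3, 6, 7, 13, 18]; color 2: [1, 4, 11, 12, 19].
(χ(G) = 2 ≤ 2.)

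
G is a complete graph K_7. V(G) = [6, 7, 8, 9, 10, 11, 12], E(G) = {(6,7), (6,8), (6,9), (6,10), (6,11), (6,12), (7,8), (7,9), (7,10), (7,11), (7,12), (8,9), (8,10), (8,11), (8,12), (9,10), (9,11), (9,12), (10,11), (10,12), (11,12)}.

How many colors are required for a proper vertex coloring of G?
χ(G) = 7

Clique number ω(G) = 7 (lower bound: χ ≥ ω).
The clique on [6, 7, 8, 9, 10, 11, 12] has size 7, forcing χ ≥ 7, and the coloring below uses 7 colors, so χ(G) = 7.
A valid 7-coloring: color 1: [12]; color 2: [11]; color 3: [10]; color 4: [7]; color 5: [6]; color 6: [9]; color 7: [8].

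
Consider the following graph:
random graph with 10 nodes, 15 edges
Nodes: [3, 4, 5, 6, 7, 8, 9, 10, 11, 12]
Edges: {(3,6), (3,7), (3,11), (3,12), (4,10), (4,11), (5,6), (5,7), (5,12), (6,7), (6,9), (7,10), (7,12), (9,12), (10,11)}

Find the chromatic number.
Clique number ω(G) = 3 (lower bound: χ ≥ ω).
The clique on [4, 10, 11] has size 3, forcing χ ≥ 3, and the coloring below uses 3 colors, so χ(G) = 3.
A valid 3-coloring: color 1: [7, 8, 9, 11]; color 2: [6, 10, 12]; color 3: [3, 4, 5].

χ(G) = 3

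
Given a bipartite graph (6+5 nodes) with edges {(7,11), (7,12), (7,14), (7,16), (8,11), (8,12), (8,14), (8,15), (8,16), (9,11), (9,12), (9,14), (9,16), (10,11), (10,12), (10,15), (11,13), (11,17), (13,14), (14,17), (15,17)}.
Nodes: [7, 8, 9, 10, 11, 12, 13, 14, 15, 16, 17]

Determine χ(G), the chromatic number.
Clique number ω(G) = 2 (lower bound: χ ≥ ω).
The graph is bipartite (no odd cycle), so 2 colors suffice: χ(G) = 2.
A valid 2-coloring: color 1: [11, 12, 14, 15, 16]; color 2: [7, 8, 9, 10, 13, 17].

χ(G) = 2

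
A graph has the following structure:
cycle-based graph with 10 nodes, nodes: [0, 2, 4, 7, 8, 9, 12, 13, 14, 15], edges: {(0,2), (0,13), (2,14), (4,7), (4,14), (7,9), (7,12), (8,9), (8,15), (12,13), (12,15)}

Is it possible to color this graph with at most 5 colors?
A valid 5-coloring: color 1: [0, 9, 12, 14]; color 2: [2, 7, 13, 15]; color 3: [4, 8].
(χ(G) = 3 ≤ 5.)

Yes, G is 5-colorable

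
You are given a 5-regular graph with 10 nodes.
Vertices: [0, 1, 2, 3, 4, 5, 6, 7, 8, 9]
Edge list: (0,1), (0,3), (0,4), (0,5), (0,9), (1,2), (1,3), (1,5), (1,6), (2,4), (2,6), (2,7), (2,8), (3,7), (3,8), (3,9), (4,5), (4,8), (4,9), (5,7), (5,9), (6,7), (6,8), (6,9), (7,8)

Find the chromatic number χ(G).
χ(G) = 4

Clique number ω(G) = 4 (lower bound: χ ≥ ω).
The clique on [0, 4, 5, 9] has size 4, forcing χ ≥ 4, and the coloring below uses 4 colors, so χ(G) = 4.
A valid 4-coloring: color 1: [0, 8]; color 2: [3, 5, 6]; color 3: [1, 4, 7]; color 4: [2, 9].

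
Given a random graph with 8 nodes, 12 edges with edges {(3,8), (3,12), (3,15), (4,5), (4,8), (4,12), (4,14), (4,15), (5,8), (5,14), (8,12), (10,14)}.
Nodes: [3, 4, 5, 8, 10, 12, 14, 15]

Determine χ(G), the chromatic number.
Clique number ω(G) = 3 (lower bound: χ ≥ ω).
The clique on [3, 8, 12] has size 3, forcing χ ≥ 3, and the coloring below uses 3 colors, so χ(G) = 3.
A valid 3-coloring: color 1: [3, 4, 10]; color 2: [8, 14, 15]; color 3: [5, 12].

χ(G) = 3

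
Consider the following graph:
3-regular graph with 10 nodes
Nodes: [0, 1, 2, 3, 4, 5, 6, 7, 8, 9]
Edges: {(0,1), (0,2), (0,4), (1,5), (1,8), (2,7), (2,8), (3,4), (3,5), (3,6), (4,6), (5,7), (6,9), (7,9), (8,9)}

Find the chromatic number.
Clique number ω(G) = 3 (lower bound: χ ≥ ω).
The clique on [3, 4, 6] has size 3, forcing χ ≥ 3, and the coloring below uses 3 colors, so χ(G) = 3.
A valid 3-coloring: color 1: [1, 2, 3, 9]; color 2: [0, 5, 6, 8]; color 3: [4, 7].

χ(G) = 3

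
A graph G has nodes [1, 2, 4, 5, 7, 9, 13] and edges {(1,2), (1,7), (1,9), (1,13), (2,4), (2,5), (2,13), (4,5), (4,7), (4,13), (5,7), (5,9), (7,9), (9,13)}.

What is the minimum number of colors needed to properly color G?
Clique number ω(G) = 3 (lower bound: χ ≥ ω).
Suppose a proper 3-coloring c exists. The clique [1, 2, 13] takes 3 distinct colors; by symmetry let c(1) = 1, c(2) = 2, c(13) = 3.
- Vertex 4: neighbors [2, 13] already have colors [2, 3] ⇒ c(4) = 1.
- Vertex 5: neighbors [4, 2] already have colors [1, 2] ⇒ c(5) = 3.
- Vertex 7: neighbors [1, 5] already have colors [1, 3] ⇒ c(7) = 2.
- Vertex 9: neighbors [1, 7, 5] already have colors [1, 2, 3] — all 3 colors blocked. Contradiction.
The forced assignments end in a contradiction, so G has no proper 3-coloring (χ ≥ 4).
The coloring below uses 4 colors, so χ(G) = 4.
A valid 4-coloring: color 1: [2, 9]; color 2: [1, 5]; color 3: [7, 13]; color 4: [4].

χ(G) = 4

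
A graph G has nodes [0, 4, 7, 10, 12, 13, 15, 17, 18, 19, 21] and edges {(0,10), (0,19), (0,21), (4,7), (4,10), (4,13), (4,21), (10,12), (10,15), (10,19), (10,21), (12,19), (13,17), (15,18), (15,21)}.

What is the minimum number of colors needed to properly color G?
Clique number ω(G) = 3 (lower bound: χ ≥ ω).
The clique on [0, 10, 19] has size 3, forcing χ ≥ 3, and the coloring below uses 3 colors, so χ(G) = 3.
A valid 3-coloring: color 1: [7, 10, 13, 18]; color 2: [17, 19, 21]; color 3: [0, 4, 12, 15].

χ(G) = 3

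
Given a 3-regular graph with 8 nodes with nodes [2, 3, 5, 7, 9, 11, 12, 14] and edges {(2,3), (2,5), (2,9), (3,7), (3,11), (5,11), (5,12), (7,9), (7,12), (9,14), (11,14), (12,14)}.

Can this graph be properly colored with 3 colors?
Yes, G is 3-colorable

A valid 3-coloring: color 1: [2, 11, 12]; color 2: [5, 7, 14]; color 3: [3, 9].
(χ(G) = 3 ≤ 3.)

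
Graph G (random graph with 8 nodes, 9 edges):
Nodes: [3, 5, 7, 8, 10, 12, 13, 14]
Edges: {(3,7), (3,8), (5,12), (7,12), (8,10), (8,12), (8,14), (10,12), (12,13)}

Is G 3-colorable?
A valid 3-coloring: color 1: [3, 12, 14]; color 2: [5, 7, 8, 13]; color 3: [10].
(χ(G) = 3 ≤ 3.)

Yes, G is 3-colorable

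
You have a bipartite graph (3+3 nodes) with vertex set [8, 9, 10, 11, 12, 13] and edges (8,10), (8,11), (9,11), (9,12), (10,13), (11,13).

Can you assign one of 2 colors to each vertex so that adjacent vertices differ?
A valid 2-coloring: color 1: [10, 11, 12]; color 2: [8, 9, 13].
(χ(G) = 2 ≤ 2.)

Yes, G is 2-colorable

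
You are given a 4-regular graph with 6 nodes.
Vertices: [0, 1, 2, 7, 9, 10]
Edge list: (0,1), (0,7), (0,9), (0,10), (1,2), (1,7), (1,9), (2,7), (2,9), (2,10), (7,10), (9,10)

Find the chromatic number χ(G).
χ(G) = 3

Clique number ω(G) = 3 (lower bound: χ ≥ ω).
The clique on [0, 1, 9] has size 3, forcing χ ≥ 3, and the coloring below uses 3 colors, so χ(G) = 3.
A valid 3-coloring: color 1: [1, 10]; color 2: [0, 2]; color 3: [7, 9].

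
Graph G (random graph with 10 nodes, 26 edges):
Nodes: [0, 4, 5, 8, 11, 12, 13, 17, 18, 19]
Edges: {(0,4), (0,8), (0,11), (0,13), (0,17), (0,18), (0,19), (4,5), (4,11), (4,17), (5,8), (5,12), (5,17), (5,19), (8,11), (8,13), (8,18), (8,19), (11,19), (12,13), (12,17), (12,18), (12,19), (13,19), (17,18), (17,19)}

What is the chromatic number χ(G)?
χ(G) = 4

Clique number ω(G) = 4 (lower bound: χ ≥ ω).
The clique on [0, 8, 11, 19] has size 4, forcing χ ≥ 4, and the coloring below uses 4 colors, so χ(G) = 4.
A valid 4-coloring: color 1: [4, 18, 19]; color 2: [0, 12]; color 3: [8, 17]; color 4: [5, 11, 13].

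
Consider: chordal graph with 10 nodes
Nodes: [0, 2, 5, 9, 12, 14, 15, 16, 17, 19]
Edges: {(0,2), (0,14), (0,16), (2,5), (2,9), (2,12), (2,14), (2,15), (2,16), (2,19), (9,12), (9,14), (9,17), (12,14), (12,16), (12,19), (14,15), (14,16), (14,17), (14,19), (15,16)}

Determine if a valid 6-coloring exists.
Yes, G is 6-colorable

A valid 6-coloring: color 1: [5, 14]; color 2: [2, 17]; color 3: [0, 12, 15]; color 4: [9, 16, 19].
(χ(G) = 4 ≤ 6.)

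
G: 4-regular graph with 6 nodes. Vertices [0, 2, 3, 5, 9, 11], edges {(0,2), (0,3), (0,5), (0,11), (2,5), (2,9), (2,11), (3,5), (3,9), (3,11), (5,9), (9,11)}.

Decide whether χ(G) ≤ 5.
A valid 5-coloring: color 1: [5, 11]; color 2: [0, 9]; color 3: [2, 3].
(χ(G) = 3 ≤ 5.)

Yes, G is 5-colorable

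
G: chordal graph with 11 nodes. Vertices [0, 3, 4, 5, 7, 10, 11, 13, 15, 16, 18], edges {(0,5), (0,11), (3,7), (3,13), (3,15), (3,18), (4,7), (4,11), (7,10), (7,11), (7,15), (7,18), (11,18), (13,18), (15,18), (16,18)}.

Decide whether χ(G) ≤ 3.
No, G is not 3-colorable

The clique on vertices [3, 7, 15, 18] has size 4 > 3, so it alone needs 4 colors.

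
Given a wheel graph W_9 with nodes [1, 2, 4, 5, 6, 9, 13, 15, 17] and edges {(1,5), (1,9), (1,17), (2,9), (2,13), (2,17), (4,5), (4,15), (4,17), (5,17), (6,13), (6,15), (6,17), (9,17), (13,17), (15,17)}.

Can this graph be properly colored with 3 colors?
Yes, G is 3-colorable

A valid 3-coloring: color 1: [17]; color 2: [1, 2, 4, 6]; color 3: [5, 9, 13, 15].
(χ(G) = 3 ≤ 3.)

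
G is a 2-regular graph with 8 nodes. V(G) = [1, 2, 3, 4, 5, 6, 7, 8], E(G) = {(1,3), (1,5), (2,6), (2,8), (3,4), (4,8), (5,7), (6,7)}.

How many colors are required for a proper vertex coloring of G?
Clique number ω(G) = 2 (lower bound: χ ≥ ω).
The graph is bipartite (no odd cycle), so 2 colors suffice: χ(G) = 2.
A valid 2-coloring: color 1: [1, 2, 4, 7]; color 2: [3, 5, 6, 8].

χ(G) = 2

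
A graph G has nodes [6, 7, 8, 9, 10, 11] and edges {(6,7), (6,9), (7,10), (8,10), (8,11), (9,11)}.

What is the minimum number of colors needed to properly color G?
χ(G) = 2

Clique number ω(G) = 2 (lower bound: χ ≥ ω).
The graph is bipartite (no odd cycle), so 2 colors suffice: χ(G) = 2.
A valid 2-coloring: color 1: [6, 10, 11]; color 2: [7, 8, 9].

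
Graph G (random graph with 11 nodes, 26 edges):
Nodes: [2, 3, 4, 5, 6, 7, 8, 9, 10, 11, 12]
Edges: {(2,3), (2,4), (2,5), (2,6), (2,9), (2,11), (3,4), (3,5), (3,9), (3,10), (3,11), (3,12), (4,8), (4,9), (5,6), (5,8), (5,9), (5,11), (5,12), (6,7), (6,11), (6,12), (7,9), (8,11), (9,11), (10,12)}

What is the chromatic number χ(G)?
χ(G) = 5

Clique number ω(G) = 5 (lower bound: χ ≥ ω).
The clique on [2, 3, 5, 9, 11] has size 5, forcing χ ≥ 5, and the coloring below uses 5 colors, so χ(G) = 5.
A valid 5-coloring: color 1: [3, 6, 8]; color 2: [4, 5, 7, 10]; color 3: [11, 12]; color 4: [9]; color 5: [2].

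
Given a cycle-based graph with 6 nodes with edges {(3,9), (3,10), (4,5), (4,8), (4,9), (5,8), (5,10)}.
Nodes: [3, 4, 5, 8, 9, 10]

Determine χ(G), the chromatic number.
Clique number ω(G) = 3 (lower bound: χ ≥ ω).
The clique on [4, 5, 8] has size 3, forcing χ ≥ 3, and the coloring below uses 3 colors, so χ(G) = 3.
A valid 3-coloring: color 1: [3, 5]; color 2: [4, 10]; color 3: [8, 9].

χ(G) = 3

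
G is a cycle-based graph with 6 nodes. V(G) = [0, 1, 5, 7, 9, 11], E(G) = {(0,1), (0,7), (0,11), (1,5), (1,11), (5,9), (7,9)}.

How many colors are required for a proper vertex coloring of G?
χ(G) = 3

Clique number ω(G) = 3 (lower bound: χ ≥ ω).
The clique on [0, 1, 11] has size 3, forcing χ ≥ 3, and the coloring below uses 3 colors, so χ(G) = 3.
A valid 3-coloring: color 1: [1, 7]; color 2: [0, 9]; color 3: [5, 11].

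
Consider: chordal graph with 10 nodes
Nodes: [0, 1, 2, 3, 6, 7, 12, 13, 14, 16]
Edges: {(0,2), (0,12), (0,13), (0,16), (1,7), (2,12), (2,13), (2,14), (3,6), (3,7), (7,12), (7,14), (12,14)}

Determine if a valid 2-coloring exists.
No, G is not 2-colorable

The clique on vertices [0, 2, 12] has size 3 > 2, so it alone needs 3 colors.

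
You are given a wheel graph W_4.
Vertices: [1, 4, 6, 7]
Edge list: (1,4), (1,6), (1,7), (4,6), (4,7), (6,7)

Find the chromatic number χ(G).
χ(G) = 4

Clique number ω(G) = 4 (lower bound: χ ≥ ω).
The clique on [1, 4, 6, 7] has size 4, forcing χ ≥ 4, and the coloring below uses 4 colors, so χ(G) = 4.
A valid 4-coloring: color 1: [4]; color 2: [1]; color 3: [7]; color 4: [6].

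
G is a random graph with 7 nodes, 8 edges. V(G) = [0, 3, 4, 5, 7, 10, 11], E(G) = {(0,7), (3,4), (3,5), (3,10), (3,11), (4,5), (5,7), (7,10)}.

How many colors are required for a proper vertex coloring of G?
χ(G) = 3

Clique number ω(G) = 3 (lower bound: χ ≥ ω).
The clique on [3, 4, 5] has size 3, forcing χ ≥ 3, and the coloring below uses 3 colors, so χ(G) = 3.
A valid 3-coloring: color 1: [3, 7]; color 2: [0, 5, 10, 11]; color 3: [4].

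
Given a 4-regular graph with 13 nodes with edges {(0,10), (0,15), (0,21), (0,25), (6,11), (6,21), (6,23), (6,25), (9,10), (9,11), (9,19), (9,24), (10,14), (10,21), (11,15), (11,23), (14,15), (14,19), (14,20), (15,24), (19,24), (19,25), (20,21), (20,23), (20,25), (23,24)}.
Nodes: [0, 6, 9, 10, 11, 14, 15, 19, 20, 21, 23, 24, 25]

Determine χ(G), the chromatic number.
Clique number ω(G) = 3 (lower bound: χ ≥ ω).
The clique on [0, 10, 21] has size 3, forcing χ ≥ 3, and the coloring below uses 3 colors, so χ(G) = 3.
A valid 3-coloring: color 1: [11, 14, 21, 24, 25]; color 2: [10, 15, 19, 23]; color 3: [0, 6, 9, 20].

χ(G) = 3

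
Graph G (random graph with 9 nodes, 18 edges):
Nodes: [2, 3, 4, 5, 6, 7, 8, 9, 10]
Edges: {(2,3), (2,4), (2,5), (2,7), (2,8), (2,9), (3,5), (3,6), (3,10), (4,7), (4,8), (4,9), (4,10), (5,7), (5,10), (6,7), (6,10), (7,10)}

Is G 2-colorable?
The clique on vertices [2, 3, 5] has size 3 > 2, so it alone needs 3 colors.

No, G is not 2-colorable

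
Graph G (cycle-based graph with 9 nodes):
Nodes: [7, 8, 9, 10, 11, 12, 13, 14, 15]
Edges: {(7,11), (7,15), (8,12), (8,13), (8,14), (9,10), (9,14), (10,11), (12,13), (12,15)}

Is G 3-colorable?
A valid 3-coloring: color 1: [8, 9, 11, 15]; color 2: [7, 10, 12, 14]; color 3: [13].
(χ(G) = 3 ≤ 3.)

Yes, G is 3-colorable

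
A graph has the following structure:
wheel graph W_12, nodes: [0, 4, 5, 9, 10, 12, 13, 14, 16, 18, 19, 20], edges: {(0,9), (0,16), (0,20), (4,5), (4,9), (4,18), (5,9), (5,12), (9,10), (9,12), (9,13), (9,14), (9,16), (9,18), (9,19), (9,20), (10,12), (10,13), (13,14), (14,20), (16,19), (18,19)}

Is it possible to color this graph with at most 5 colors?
A valid 5-coloring: color 1: [9]; color 2: [0, 4, 12, 13, 19]; color 3: [5, 10, 14, 16, 18]; color 4: [20].
(χ(G) = 4 ≤ 5.)

Yes, G is 5-colorable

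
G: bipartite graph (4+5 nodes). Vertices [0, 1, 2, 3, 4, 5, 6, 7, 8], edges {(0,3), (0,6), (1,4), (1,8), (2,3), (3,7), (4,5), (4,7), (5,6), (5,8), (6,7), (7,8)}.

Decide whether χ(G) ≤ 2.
Yes, G is 2-colorable

A valid 2-coloring: color 1: [0, 1, 2, 5, 7]; color 2: [3, 4, 6, 8].
(χ(G) = 2 ≤ 2.)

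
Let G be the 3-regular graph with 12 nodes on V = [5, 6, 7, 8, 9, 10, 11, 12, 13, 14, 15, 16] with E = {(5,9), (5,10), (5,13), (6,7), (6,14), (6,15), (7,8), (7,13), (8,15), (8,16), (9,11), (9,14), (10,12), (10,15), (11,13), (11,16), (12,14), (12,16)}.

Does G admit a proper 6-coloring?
A valid 6-coloring: color 1: [5, 8, 11, 14]; color 2: [6, 9, 10, 13, 16]; color 3: [7, 12, 15].
(χ(G) = 3 ≤ 6.)

Yes, G is 6-colorable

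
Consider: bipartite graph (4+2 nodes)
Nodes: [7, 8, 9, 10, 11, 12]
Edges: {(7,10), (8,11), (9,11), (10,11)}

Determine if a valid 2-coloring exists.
Yes, G is 2-colorable

A valid 2-coloring: color 1: [7, 11, 12]; color 2: [8, 9, 10].
(χ(G) = 2 ≤ 2.)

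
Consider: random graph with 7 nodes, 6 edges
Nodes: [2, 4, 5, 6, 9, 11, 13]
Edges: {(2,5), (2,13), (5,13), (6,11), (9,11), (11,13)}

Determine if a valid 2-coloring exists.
No, G is not 2-colorable

The clique on vertices [2, 5, 13] has size 3 > 2, so it alone needs 3 colors.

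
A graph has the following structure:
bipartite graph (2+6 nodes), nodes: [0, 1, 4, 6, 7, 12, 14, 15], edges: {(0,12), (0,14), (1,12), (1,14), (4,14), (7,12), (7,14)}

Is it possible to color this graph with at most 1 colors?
No, G is not 1-colorable

Edge (0,12) forces its endpoints to differ, so 1 color is not enough.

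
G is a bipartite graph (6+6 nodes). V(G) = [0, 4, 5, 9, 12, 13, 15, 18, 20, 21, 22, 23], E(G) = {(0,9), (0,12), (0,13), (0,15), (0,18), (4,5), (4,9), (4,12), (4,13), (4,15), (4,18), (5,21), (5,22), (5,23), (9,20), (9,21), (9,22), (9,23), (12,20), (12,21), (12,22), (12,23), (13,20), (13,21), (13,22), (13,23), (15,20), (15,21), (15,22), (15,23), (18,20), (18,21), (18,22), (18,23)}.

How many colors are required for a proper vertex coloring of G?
Clique number ω(G) = 2 (lower bound: χ ≥ ω).
The graph is bipartite (no odd cycle), so 2 colors suffice: χ(G) = 2.
A valid 2-coloring: color 1: [0, 4, 20, 21, 22, 23]; color 2: [5, 9, 12, 13, 15, 18].

χ(G) = 2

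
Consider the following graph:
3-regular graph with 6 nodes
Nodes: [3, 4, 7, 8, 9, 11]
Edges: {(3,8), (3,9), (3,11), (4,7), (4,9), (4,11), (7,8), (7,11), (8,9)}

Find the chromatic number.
Clique number ω(G) = 3 (lower bound: χ ≥ ω).
The clique on [3, 8, 9] has size 3, forcing χ ≥ 3, and the coloring below uses 3 colors, so χ(G) = 3.
A valid 3-coloring: color 1: [8, 11]; color 2: [7, 9]; color 3: [3, 4].

χ(G) = 3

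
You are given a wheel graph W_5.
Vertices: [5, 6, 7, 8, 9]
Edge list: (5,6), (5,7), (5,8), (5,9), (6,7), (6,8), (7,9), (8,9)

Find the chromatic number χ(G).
χ(G) = 3

Clique number ω(G) = 3 (lower bound: χ ≥ ω).
The clique on [5, 8, 9] has size 3, forcing χ ≥ 3, and the coloring below uses 3 colors, so χ(G) = 3.
A valid 3-coloring: color 1: [5]; color 2: [7, 8]; color 3: [6, 9].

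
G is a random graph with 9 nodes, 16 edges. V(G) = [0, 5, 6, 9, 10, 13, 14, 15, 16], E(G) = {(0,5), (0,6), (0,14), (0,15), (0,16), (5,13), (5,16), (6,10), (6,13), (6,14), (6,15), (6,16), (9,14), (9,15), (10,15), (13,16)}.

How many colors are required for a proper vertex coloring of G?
χ(G) = 3

Clique number ω(G) = 3 (lower bound: χ ≥ ω).
The clique on [0, 5, 16] has size 3, forcing χ ≥ 3, and the coloring below uses 3 colors, so χ(G) = 3.
A valid 3-coloring: color 1: [5, 6, 9]; color 2: [0, 10, 13]; color 3: [14, 15, 16].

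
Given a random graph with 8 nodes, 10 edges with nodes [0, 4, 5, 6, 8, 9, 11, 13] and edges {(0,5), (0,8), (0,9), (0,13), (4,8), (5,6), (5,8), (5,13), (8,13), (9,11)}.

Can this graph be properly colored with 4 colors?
Yes, G is 4-colorable

A valid 4-coloring: color 1: [0, 4, 6, 11]; color 2: [8, 9]; color 3: [5]; color 4: [13].
(χ(G) = 4 ≤ 4.)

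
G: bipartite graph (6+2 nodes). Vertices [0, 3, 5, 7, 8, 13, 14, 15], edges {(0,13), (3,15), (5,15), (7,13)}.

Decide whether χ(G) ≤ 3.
A valid 3-coloring: color 1: [8, 13, 14, 15]; color 2: [0, 3, 5, 7].
(χ(G) = 2 ≤ 3.)

Yes, G is 3-colorable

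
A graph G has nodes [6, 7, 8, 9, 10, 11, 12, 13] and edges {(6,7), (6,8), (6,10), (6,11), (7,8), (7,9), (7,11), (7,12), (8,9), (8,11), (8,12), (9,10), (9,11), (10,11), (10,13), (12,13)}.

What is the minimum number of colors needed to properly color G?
χ(G) = 4

Clique number ω(G) = 4 (lower bound: χ ≥ ω).
The clique on [7, 8, 9, 11] has size 4, forcing χ ≥ 4, and the coloring below uses 4 colors, so χ(G) = 4.
A valid 4-coloring: color 1: [11, 12]; color 2: [7, 10]; color 3: [8, 13]; color 4: [6, 9].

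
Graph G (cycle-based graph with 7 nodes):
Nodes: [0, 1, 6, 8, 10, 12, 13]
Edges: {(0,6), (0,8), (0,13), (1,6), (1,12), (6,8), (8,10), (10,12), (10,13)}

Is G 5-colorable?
A valid 5-coloring: color 1: [0, 1, 10]; color 2: [8, 12, 13]; color 3: [6].
(χ(G) = 3 ≤ 5.)

Yes, G is 5-colorable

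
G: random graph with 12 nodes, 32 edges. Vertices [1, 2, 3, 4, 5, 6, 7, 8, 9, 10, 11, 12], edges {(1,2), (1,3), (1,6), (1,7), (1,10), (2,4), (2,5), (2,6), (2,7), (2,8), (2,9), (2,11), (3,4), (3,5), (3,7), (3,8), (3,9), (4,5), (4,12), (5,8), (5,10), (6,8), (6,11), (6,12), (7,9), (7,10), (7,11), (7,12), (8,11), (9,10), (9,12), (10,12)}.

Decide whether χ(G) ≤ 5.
Yes, G is 5-colorable

A valid 5-coloring: color 1: [2, 3, 10]; color 2: [5, 6, 7]; color 3: [1, 8, 12]; color 4: [4, 9, 11].
(χ(G) = 4 ≤ 5.)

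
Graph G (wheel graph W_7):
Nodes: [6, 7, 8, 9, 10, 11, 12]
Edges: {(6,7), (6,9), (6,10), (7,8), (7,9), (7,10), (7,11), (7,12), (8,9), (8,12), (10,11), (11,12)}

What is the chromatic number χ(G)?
χ(G) = 3

Clique number ω(G) = 3 (lower bound: χ ≥ ω).
The clique on [7, 8, 9] has size 3, forcing χ ≥ 3, and the coloring below uses 3 colors, so χ(G) = 3.
A valid 3-coloring: color 1: [7]; color 2: [9, 10, 12]; color 3: [6, 8, 11].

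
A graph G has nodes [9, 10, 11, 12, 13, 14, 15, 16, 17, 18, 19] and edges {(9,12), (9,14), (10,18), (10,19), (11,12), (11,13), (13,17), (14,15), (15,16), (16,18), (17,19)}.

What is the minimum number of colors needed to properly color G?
χ(G) = 3

Clique number ω(G) = 2 (lower bound: χ ≥ ω).
Odd cycle [18, 16, 15, 14, 9, 12, 11, 13, 17, 19, 10] needs 3 colors (χ ≥ 3).
The coloring below uses 3 colors, so χ(G) = 3.
A valid 3-coloring: color 1: [9, 11, 15, 18, 19]; color 2: [10, 12, 13, 14, 16]; color 3: [17].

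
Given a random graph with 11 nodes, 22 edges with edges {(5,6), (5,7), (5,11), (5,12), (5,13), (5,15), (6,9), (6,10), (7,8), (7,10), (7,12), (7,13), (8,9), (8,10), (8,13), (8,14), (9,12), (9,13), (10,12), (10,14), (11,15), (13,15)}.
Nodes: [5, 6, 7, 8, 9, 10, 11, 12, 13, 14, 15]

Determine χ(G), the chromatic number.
Clique number ω(G) = 3 (lower bound: χ ≥ ω).
Odd cycle [10, 8, 13, 5, 12] needs 3 colors (χ ≥ 3).
Vertex 7 is adjacent to every vertex of [5, 8, 10, 12, 13], which already need 3 colors among themselves, so 7 needs a new color (χ ≥ 4).
The coloring below uses 4 colors, so χ(G) = 4.
A valid 4-coloring: color 1: [5, 8]; color 2: [7, 9, 14, 15]; color 3: [10, 11, 13]; color 4: [6, 12].

χ(G) = 4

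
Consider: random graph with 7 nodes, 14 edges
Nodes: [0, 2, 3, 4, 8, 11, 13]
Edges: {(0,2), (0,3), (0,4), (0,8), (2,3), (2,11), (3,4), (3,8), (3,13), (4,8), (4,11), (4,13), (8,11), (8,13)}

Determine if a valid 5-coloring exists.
Yes, G is 5-colorable

A valid 5-coloring: color 1: [2, 8]; color 2: [3, 11]; color 3: [4]; color 4: [0, 13].
(χ(G) = 4 ≤ 5.)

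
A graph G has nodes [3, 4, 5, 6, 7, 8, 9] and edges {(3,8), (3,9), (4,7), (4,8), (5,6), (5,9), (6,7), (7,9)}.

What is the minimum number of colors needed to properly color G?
Clique number ω(G) = 2 (lower bound: χ ≥ ω).
Odd cycle [8, 4, 7, 9, 3] needs 3 colors (χ ≥ 3).
The coloring below uses 3 colors, so χ(G) = 3.
A valid 3-coloring: color 1: [6, 8, 9]; color 2: [3, 5, 7]; color 3: [4].

χ(G) = 3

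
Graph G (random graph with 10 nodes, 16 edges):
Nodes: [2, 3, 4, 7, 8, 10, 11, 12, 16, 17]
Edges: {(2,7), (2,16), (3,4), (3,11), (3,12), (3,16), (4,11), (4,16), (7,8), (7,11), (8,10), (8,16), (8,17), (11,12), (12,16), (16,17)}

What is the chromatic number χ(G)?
χ(G) = 3

Clique number ω(G) = 3 (lower bound: χ ≥ ω).
The clique on [8, 16, 17] has size 3, forcing χ ≥ 3, and the coloring below uses 3 colors, so χ(G) = 3.
A valid 3-coloring: color 1: [10, 11, 16]; color 2: [2, 3, 8]; color 3: [4, 7, 12, 17].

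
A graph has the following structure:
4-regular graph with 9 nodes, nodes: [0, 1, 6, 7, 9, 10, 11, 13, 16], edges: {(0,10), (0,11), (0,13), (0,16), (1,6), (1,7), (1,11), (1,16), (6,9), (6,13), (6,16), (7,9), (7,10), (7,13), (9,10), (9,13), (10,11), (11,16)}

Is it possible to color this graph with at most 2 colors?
The clique on vertices [0, 11, 16] has size 3 > 2, so it alone needs 3 colors.

No, G is not 2-colorable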